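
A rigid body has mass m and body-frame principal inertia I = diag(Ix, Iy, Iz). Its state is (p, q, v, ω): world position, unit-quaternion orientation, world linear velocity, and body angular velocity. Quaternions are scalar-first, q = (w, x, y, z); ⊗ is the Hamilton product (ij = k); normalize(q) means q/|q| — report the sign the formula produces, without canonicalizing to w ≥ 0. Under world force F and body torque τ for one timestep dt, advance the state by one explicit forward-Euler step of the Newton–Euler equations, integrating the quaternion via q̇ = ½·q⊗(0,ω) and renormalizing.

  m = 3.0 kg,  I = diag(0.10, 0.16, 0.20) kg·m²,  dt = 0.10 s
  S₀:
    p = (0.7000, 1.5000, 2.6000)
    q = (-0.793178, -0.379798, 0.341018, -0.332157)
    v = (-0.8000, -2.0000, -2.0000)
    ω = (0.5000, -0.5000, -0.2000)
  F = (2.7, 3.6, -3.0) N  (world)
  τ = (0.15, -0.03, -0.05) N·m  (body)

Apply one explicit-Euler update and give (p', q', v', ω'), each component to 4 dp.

ω×(Iω) gyroscopic = (0.0040, 0.0100, -0.0150)
α = I⁻¹(τ − ω×Iω) = (1.4600, -0.2500, -0.1750)
new body rate ω' = (0.6460, -0.5250, -0.2175)
q⊗(0,ω) = (0.2939766, -0.6308711, 0.1545509, 0.1780256)
q' = normalize(q + ½dt·q⊗(0,ω)) = (-0.7780, -0.4111, 0.3485, -0.3230)
new position p' = (0.6200, 1.3000, 2.4000)
v + (F/m)dt = (-0.7100, -1.8800, -2.1000)

p' = (0.6200, 1.3000, 2.4000)
q' = (-0.7780, -0.4111, 0.3485, -0.3230)
v' = (-0.7100, -1.8800, -2.1000)
ω' = (0.6460, -0.5250, -0.2175)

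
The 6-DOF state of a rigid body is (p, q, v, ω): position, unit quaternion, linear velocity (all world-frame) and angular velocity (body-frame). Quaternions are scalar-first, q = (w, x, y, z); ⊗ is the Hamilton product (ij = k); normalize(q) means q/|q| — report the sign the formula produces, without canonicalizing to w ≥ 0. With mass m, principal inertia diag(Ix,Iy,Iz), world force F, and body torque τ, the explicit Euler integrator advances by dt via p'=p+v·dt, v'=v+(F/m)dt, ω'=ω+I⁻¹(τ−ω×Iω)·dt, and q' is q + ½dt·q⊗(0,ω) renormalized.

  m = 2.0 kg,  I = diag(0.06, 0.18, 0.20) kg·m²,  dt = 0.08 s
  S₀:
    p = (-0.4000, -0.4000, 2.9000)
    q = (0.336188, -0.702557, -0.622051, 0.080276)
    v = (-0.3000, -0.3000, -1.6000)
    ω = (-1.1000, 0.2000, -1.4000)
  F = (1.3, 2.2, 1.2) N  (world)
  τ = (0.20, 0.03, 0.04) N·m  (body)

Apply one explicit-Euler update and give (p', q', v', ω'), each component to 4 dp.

p' = (-0.4240, -0.4240, 2.7720)
q' = (0.3139, -0.6814, -0.6605, 0.0284)
v' = (-0.2480, -0.2120, -1.5520)
ω' = (-0.8259, 0.3092, -1.3734)

p + v·dt = (-0.4240, -0.4240, 2.7720)
v + (F/m)dt = (-0.2480, -0.2120, -1.5520)
precession coupling ω×(Iω) = (-0.0056, -0.2156, -0.0264)
angular accel α = (3.4267, 1.3644, 0.3320)
ω' = ω + α·dt = (-0.8259, 0.3092, -1.3734)
2q̇ = q⊗(0,ω) = (-0.5360161, 0.4850094, -1.0046458, -1.2954307)
updated quaternion q' = (0.3139, -0.6814, -0.6605, 0.0284)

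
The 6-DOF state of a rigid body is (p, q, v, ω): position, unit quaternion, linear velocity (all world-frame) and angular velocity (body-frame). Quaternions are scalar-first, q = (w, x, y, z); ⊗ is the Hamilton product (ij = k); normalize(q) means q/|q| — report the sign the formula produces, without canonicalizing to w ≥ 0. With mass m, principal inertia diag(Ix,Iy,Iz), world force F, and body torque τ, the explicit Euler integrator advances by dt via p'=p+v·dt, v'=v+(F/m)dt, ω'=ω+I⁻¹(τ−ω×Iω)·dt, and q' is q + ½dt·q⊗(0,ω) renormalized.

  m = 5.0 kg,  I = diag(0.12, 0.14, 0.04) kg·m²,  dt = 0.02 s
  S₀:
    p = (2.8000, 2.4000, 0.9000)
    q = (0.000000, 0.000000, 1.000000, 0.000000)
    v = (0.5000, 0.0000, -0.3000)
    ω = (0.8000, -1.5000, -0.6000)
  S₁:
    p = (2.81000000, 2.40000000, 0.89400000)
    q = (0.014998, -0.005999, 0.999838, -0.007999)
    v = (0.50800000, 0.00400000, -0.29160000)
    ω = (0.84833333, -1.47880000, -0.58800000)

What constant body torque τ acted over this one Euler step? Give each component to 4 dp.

τ = (0.2000, 0.1100, 0.0000)

ω₁ − ω₀ = (0.04833333, 0.02120000, 0.01200000)
precession coupling = (-0.0900, -0.0384, -0.0240)
τ = I·(Δω/dt) + ω₀×(Iω₀) = (0.2000, 0.1100, 0.0000)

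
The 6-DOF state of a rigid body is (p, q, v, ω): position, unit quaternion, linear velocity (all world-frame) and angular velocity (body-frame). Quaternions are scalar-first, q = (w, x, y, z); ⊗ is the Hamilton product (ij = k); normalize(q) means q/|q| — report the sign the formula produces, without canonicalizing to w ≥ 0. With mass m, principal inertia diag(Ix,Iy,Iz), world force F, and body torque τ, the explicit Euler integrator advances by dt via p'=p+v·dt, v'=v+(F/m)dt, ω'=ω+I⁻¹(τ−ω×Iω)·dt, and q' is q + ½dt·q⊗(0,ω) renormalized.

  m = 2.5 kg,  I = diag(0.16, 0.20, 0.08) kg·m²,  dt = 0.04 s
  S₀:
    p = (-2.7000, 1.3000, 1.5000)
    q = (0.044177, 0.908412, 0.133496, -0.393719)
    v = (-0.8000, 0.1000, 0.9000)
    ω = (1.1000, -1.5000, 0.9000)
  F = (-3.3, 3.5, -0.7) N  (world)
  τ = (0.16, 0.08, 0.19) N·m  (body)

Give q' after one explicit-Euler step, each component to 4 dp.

q⊗(0,ω) = (-0.4446621, -0.4218374, -1.3169272, -1.4697043)
q' = normalize(q + ½dt·q⊗(0,ω)) = (0.0353, 0.8992, 0.1071, -0.4228)

q' = (0.0353, 0.8992, 0.1071, -0.4228)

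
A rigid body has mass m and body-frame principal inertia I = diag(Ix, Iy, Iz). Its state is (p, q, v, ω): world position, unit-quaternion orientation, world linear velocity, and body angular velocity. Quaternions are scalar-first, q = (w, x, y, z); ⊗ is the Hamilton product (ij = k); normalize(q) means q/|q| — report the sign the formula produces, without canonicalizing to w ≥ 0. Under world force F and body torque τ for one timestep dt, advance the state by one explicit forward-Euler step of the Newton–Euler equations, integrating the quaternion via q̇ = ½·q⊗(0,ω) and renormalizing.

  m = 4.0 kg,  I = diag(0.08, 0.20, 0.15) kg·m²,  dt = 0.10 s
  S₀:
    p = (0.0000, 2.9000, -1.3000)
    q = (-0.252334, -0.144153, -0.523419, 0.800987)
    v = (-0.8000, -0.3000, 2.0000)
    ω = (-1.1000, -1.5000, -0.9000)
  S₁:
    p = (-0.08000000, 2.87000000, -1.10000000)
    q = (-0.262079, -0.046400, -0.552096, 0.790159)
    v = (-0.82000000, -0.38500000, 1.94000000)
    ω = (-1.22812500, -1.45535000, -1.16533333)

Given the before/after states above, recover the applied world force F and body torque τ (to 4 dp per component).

Δv = v₁−v₀ = (-0.02000000, -0.08500000, -0.06000000)
F = m·Δv/dt = (-0.8000, -3.4000, -2.4000)
Δω = ω₁−ω₀ = (-0.12812500, 0.04465000, -0.26533333)
ω₀×(Iω₀) = (-0.0675, -0.0693, 0.1980)
I·α + gyro = (-0.1700, 0.0200, -0.2000)

F = (-0.8000, -3.4000, -2.4000)
τ = (-0.1700, 0.0200, -0.2000)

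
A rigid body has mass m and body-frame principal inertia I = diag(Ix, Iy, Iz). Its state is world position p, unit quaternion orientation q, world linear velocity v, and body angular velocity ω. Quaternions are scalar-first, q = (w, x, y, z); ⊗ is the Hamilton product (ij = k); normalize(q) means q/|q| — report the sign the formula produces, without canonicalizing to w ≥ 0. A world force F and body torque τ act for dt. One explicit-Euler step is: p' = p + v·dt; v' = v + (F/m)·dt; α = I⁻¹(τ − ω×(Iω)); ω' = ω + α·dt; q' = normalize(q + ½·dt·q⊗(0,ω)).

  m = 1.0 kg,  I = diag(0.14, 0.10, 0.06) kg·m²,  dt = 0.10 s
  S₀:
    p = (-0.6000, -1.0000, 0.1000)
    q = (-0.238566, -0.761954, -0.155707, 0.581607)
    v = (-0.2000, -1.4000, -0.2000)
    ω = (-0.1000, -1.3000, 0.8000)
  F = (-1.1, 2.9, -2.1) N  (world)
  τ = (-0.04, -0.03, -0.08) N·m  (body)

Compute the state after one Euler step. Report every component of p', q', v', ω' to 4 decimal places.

angular accel α = (-0.5829, -0.2360, -1.2467)
new body rate ω' = (-0.1583, -1.3236, 0.6753)
Hamilton product q⊗(0,ω) = (-0.7439001, 0.6553801, 0.8615383, 0.7841167)
q + ½dt·q⊗(0,ω), renormalized = (-0.2750, -0.7271, -0.1123, 0.6190)
linear accel F/m = (-1.1000, 2.9000, -2.1000)
new position p' = (-0.6200, -1.1400, 0.0800)
new velocity v' = (-0.3100, -1.1100, -0.4100)

p' = (-0.6200, -1.1400, 0.0800)
q' = (-0.2750, -0.7271, -0.1123, 0.6190)
v' = (-0.3100, -1.1100, -0.4100)
ω' = (-0.1583, -1.3236, 0.6753)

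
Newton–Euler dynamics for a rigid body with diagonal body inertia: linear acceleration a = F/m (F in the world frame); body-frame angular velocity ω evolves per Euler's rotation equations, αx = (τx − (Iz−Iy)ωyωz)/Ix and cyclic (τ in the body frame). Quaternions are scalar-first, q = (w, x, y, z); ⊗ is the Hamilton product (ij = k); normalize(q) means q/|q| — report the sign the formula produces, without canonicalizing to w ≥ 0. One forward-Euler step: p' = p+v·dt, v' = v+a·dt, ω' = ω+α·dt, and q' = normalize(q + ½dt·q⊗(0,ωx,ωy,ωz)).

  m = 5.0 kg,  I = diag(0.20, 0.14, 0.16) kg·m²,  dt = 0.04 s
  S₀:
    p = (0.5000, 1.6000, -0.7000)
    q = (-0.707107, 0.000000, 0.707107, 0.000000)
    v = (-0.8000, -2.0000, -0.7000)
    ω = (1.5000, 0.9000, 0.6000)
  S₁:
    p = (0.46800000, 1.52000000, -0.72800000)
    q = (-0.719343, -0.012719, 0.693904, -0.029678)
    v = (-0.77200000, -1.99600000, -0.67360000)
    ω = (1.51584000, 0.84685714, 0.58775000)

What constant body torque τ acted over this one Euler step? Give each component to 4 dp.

τ = (0.0900, -0.1500, -0.1300)

ω₁ − ω₀ = (0.01584000, -0.05314286, -0.01225000)
I·α + gyro = (0.0900, -0.1500, -0.1300)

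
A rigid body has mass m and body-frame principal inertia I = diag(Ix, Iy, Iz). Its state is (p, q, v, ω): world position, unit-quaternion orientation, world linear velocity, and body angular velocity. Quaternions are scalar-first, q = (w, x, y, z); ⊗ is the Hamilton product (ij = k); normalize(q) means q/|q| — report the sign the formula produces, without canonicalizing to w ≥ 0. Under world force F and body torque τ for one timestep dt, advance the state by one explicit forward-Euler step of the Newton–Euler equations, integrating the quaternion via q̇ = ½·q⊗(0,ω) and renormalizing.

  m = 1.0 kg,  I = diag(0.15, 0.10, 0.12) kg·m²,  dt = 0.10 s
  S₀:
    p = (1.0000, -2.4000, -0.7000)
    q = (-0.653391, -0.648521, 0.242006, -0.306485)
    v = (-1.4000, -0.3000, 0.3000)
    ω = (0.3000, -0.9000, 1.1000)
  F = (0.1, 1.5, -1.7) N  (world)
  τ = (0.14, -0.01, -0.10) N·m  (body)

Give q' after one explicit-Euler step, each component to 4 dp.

q⊗(0,ω) = (0.7494952, -0.2056472, 1.2094795, -0.2076630)
q + ½dt·q⊗(0,ω), renormalized = (-0.6143, -0.6571, 0.3017, -0.3160)

q' = (-0.6143, -0.6571, 0.3017, -0.3160)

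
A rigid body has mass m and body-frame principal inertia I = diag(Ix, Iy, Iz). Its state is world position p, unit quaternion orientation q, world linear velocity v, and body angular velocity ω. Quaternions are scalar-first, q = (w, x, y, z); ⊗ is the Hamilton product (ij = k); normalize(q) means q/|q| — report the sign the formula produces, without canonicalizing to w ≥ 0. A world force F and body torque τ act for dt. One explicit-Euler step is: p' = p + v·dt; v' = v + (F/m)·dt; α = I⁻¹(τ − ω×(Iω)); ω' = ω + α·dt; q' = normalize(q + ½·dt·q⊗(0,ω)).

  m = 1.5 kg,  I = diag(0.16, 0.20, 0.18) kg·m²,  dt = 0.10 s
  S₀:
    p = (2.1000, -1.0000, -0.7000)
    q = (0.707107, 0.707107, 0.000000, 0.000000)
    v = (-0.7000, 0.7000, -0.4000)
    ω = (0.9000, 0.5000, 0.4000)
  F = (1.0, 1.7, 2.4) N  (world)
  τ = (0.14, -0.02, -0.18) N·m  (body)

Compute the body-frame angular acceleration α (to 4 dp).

α = (0.9000, -0.0640, -1.1000)

ω×(Iω) gyroscopic = (-0.0040, -0.0072, 0.0180)
(τ − ω×Iω)/I = (0.9000, -0.0640, -1.1000)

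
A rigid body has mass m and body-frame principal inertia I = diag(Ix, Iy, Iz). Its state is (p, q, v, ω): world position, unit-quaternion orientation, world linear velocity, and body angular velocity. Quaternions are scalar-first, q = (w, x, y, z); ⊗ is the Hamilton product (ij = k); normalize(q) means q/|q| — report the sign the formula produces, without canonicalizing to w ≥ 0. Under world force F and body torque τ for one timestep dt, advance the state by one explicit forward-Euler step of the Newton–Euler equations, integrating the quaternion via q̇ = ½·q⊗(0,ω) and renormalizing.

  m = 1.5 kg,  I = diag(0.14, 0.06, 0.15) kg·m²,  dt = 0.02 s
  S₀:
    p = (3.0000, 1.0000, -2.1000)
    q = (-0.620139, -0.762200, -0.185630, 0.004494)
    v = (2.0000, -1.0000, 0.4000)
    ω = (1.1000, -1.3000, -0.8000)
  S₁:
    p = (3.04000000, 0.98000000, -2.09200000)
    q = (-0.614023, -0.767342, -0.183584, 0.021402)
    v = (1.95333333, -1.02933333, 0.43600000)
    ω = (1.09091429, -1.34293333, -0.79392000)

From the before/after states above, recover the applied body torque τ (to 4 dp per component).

Δω = ω₁−ω₀ = (-0.00908571, -0.04293333, 0.00608000)
precession coupling = (0.0936, 0.0088, 0.1144)
I·α + gyro = (0.0300, -0.1200, 0.1600)

τ = (0.0300, -0.1200, 0.1600)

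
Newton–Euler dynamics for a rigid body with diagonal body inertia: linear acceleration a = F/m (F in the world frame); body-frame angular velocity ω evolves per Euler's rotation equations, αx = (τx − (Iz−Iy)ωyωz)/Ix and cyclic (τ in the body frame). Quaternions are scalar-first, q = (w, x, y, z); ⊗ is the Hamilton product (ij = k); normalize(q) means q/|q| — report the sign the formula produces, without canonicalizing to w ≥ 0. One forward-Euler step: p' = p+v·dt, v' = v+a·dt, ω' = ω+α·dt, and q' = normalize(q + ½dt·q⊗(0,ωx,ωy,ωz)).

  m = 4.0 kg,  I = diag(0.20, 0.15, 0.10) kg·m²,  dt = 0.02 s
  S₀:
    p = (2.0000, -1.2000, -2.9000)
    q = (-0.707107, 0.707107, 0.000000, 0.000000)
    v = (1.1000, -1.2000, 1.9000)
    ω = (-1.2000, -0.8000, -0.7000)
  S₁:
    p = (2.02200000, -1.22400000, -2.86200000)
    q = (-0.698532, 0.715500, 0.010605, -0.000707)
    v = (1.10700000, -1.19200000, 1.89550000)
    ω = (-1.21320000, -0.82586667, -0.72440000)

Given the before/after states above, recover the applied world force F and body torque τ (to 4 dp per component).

F = (1.4000, 1.6000, -0.9000)
τ = (-0.1600, -0.1100, -0.1700)

velocity change Δv = (0.00700000, 0.00800000, -0.00450000)
F = m·Δv/dt = (1.4000, 1.6000, -0.9000)
Δω = ω₁−ω₀ = (-0.01320000, -0.02586667, -0.02440000)
ω₀×(Iω₀) = (-0.0280, 0.0840, -0.0480)
τ = I·(Δω/dt) + ω₀×(Iω₀) = (-0.1600, -0.1100, -0.1700)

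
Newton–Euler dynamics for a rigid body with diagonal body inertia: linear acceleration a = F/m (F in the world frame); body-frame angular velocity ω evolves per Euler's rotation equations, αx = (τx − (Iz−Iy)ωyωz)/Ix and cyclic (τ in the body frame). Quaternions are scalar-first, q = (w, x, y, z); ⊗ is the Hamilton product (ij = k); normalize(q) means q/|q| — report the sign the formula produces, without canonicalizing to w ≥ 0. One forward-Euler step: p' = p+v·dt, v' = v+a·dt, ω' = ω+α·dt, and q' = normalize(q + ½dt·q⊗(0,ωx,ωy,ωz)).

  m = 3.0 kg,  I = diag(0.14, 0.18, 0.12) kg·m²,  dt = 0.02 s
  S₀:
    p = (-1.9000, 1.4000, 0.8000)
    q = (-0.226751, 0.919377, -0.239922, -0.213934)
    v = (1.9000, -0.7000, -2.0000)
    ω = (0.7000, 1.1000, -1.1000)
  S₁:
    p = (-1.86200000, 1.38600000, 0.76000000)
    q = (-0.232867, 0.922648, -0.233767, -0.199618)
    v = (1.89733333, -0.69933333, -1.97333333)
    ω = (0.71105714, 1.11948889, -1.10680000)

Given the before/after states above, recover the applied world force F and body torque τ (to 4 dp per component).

F = (-0.4000, 0.1000, 4.0000)
τ = (0.1500, 0.1600, -0.0100)

v₁ − v₀ = (-0.00266667, 0.00066667, 0.02666667)
m·(v₁−v₀)/dt = (-0.4000, 0.1000, 4.0000)
ω₁ − ω₀ = (0.01105714, 0.01948889, -0.00680000)
I·α + gyro = (0.1500, 0.1600, -0.0100)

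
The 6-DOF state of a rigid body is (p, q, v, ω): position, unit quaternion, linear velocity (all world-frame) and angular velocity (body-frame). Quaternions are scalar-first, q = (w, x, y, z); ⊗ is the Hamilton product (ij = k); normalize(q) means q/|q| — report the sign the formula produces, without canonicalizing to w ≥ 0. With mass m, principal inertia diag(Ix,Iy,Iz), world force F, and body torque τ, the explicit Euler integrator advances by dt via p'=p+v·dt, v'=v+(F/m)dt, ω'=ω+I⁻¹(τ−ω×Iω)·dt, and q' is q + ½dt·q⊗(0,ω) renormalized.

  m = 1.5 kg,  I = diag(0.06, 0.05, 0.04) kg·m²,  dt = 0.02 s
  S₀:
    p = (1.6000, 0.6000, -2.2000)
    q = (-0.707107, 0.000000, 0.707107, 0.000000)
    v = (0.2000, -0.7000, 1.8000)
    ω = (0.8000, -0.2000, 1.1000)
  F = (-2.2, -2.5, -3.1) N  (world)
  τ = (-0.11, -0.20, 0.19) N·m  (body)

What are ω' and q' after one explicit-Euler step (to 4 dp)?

ω' = (0.7626, -0.2870, 1.1942)
q' = (-0.7056, 0.0021, 0.7085, -0.0134)

ω×(Iω) gyroscopic = (0.0022, 0.0176, 0.0016)
(τ − ω×Iω)/I = (-1.8700, -4.3520, 4.7100)
ω' = ω + α·dt = (0.7626, -0.2870, 1.1942)
2q̇ = q⊗(0,ω) = (0.1414214, 0.2121321, 0.1414214, -1.3435033)
q + ½dt·q⊗(0,ω), renormalized = (-0.7056, 0.0021, 0.7085, -0.0134)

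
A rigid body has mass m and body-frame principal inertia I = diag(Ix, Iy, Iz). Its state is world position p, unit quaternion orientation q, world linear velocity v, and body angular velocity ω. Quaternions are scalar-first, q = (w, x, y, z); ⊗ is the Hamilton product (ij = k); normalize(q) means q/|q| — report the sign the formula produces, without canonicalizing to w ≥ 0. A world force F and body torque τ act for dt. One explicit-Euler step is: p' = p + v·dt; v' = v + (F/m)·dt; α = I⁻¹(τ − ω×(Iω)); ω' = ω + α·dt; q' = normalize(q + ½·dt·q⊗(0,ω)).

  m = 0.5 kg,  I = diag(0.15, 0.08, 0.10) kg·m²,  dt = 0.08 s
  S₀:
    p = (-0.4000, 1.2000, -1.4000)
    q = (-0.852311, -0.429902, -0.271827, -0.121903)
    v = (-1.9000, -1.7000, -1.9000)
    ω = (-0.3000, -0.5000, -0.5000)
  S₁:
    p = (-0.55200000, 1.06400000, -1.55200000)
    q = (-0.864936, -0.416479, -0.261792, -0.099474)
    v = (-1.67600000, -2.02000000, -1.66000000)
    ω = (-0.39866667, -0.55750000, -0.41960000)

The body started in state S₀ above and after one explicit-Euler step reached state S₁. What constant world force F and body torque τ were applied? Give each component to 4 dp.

F = (1.4000, -2.0000, 1.5000)
τ = (-0.1800, -0.0500, 0.0900)

velocity change Δv = (0.22400000, -0.32000000, 0.24000000)
F = m·Δv/dt = (1.4000, -2.0000, 1.5000)
ω₁ − ω₀ = (-0.09866667, -0.05750000, 0.08040000)
ω₀×(Iω₀) = (0.0050, 0.0075, -0.0105)
applied torque τ = (-0.1800, -0.0500, 0.0900)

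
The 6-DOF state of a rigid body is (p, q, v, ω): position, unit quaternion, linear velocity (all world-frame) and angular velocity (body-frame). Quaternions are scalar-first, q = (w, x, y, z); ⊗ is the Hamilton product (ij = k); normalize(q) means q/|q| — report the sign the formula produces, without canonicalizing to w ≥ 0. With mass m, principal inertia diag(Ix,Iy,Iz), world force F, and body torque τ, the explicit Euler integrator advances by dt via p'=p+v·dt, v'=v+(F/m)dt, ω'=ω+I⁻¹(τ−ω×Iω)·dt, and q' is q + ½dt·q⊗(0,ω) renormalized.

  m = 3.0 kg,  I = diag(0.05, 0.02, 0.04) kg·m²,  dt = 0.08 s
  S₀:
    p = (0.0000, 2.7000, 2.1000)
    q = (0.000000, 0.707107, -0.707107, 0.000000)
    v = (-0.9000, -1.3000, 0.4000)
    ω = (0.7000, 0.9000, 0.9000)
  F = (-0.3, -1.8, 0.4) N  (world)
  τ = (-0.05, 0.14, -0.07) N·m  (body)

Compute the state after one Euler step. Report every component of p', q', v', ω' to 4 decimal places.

p' = (-0.0720, 2.5960, 2.1320)
q' = (0.0056, 0.6805, -0.7313, 0.0452)
v' = (-0.9080, -1.3480, 0.4107)
ω' = (0.5941, 1.4348, 0.7978)

ω×(Iω) gyroscopic = (0.0162, 0.0063, -0.0189)
angular accel α = (-1.3240, 6.6850, -1.2775)
ω + α·dt = (0.5941, 1.4348, 0.7978)
Hamilton product q⊗(0,ω) = (0.1414214, -0.6363963, -0.6363963, 1.1313712)
q' = normalize(q + ½dt·q⊗(0,ω)) = (0.0056, 0.6805, -0.7313, 0.0452)
a = (-0.1000, -0.6000, 0.1333)
p + v·dt = (-0.0720, 2.5960, 2.1320)
v' = v + a·dt = (-0.9080, -1.3480, 0.4107)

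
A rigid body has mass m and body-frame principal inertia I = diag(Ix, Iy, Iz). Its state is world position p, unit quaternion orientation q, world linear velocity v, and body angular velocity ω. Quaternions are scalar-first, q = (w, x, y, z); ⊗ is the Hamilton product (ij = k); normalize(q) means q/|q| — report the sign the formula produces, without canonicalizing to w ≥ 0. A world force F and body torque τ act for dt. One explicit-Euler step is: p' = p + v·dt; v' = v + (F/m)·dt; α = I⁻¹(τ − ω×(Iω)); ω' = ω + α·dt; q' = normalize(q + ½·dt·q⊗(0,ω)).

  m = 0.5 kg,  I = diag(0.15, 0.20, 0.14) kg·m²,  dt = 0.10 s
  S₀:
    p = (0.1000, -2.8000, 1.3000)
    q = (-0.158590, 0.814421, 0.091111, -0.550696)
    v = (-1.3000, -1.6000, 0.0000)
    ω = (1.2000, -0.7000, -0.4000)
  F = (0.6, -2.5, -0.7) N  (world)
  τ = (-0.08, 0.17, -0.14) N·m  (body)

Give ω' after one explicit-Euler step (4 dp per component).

angular accel α = (-0.4213, 0.8740, -0.7000)
ω' = ω + α·dt = (1.1579, -0.6126, -0.4700)

ω' = (1.1579, -0.6126, -0.4700)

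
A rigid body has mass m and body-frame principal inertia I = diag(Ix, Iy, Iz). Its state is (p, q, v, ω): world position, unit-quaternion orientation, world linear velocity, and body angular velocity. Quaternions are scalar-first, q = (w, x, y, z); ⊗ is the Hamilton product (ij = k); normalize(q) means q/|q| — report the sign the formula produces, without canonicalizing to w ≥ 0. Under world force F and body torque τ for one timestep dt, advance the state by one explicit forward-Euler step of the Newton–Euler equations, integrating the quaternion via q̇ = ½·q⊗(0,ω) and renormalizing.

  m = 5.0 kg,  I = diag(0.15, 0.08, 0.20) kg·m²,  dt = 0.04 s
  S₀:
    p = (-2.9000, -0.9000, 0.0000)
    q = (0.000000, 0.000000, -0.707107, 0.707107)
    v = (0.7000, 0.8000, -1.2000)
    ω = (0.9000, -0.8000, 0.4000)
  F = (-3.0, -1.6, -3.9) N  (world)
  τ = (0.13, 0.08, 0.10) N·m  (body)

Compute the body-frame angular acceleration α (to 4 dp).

α = (1.1227, 1.2250, 0.2480)

precession coupling ω×(Iω) = (-0.0384, -0.0180, 0.0504)
angular accel α = (1.1227, 1.2250, 0.2480)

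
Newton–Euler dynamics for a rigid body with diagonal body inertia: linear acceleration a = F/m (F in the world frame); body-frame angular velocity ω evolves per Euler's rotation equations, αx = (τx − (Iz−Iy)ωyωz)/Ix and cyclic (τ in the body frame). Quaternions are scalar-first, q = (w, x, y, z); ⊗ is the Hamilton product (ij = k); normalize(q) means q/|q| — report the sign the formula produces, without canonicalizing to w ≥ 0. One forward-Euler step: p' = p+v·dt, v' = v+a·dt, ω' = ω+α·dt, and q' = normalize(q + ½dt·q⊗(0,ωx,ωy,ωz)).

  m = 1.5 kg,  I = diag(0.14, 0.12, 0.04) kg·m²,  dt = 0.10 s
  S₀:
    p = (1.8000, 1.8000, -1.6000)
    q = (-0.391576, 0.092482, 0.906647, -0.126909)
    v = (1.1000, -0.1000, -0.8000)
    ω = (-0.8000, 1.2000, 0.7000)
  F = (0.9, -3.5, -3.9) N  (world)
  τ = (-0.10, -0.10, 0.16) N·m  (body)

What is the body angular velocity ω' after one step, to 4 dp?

angular accel α = (-0.2343, -0.3667, 3.5200)
ω' = ω + α·dt = (-0.8234, 1.1633, 1.0520)

ω' = (-0.8234, 1.1633, 1.0520)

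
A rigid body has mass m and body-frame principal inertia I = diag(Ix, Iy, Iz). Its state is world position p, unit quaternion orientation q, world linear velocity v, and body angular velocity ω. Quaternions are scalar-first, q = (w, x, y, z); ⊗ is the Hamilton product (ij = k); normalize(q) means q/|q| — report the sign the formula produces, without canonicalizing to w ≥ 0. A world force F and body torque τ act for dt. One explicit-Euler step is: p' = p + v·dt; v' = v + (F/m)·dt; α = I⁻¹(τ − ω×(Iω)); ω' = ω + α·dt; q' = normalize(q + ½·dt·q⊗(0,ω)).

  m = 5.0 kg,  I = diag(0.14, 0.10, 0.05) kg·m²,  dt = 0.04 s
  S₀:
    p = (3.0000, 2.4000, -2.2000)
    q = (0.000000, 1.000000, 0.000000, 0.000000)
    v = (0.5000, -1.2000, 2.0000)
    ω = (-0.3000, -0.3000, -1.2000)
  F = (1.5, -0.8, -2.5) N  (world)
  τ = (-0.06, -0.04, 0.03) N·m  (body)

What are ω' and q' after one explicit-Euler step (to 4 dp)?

ω' = (-0.3120, -0.3290, -1.1731)
q' = (0.0060, 0.9997, 0.0240, -0.0060)

gyro term ω×Iω = (-0.0180, 0.0324, -0.0036)
(τ − ω×Iω)/I = (-0.3000, -0.7240, 0.6720)
ω' = ω + α·dt = (-0.3120, -0.3290, -1.1731)
q⊗(0,ω) = (0.3000000, 0.0000000, 1.2000000, -0.3000000)
updated quaternion q' = (0.0060, 0.9997, 0.0240, -0.0060)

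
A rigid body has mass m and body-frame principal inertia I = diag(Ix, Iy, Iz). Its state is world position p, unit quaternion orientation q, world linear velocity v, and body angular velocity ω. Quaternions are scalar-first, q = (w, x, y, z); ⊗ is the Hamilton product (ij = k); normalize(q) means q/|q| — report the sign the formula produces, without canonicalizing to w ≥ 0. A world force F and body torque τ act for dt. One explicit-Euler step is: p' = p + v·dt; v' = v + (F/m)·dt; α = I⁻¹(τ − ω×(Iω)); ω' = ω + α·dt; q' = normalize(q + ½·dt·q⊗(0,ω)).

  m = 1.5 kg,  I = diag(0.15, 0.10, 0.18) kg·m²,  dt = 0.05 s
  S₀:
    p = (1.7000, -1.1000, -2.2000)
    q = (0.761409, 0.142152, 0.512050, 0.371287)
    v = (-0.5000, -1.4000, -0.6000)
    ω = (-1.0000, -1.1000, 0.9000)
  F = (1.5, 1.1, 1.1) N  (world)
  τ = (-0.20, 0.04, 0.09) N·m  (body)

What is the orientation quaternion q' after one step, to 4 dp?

q' = (0.7700, 0.1447, 0.4782, 0.3969)

2q̇ = q⊗(0,ω) = (0.3712487, 0.1078517, -1.3367737, 1.0409509)
updated quaternion q' = (0.7700, 0.1447, 0.4782, 0.3969)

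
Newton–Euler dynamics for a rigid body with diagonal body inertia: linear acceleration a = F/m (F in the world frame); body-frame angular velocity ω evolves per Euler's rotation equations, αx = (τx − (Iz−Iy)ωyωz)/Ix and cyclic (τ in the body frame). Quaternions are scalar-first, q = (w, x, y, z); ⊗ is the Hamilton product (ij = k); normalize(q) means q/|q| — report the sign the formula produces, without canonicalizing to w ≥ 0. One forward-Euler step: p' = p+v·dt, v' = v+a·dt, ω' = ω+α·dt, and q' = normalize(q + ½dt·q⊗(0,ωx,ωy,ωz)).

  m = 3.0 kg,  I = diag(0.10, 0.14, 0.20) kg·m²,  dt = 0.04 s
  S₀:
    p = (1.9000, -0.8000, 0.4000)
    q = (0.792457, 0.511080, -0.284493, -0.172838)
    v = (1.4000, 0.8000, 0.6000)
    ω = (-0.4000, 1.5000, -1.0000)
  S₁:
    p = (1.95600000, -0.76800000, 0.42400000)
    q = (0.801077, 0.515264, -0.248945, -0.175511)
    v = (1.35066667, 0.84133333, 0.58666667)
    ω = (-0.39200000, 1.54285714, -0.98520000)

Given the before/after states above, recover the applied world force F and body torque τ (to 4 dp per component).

rate change Δω = (0.00800000, 0.04285714, 0.01480000)
ω₀×(Iω₀) = (-0.0900, -0.0400, -0.0240)
applied torque τ = (-0.0700, 0.1100, 0.0500)
Δv = v₁−v₀ = (-0.04933333, 0.04133333, -0.01333333)
applied force F = (-3.7000, 3.1000, -1.0000)

F = (-3.7000, 3.1000, -1.0000)
τ = (-0.0700, 0.1100, 0.0500)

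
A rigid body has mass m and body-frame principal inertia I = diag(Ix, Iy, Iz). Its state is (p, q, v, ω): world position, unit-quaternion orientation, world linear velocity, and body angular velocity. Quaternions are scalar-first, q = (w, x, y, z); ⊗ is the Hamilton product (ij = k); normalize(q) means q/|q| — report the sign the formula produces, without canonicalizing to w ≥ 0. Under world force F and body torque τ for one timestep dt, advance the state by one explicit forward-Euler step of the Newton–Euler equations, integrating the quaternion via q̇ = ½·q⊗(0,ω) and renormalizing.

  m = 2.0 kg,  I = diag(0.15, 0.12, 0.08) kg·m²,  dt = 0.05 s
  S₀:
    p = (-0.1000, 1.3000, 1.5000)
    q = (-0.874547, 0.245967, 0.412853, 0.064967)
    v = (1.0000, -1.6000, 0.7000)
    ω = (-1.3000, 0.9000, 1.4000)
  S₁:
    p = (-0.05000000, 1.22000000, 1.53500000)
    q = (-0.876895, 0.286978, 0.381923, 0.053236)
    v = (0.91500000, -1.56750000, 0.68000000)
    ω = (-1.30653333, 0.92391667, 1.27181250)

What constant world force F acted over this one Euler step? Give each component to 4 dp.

velocity change Δv = (-0.08500000, 0.03250000, -0.02000000)
applied force F = (-3.4000, 1.3000, -0.8000)

F = (-3.4000, 1.3000, -0.8000)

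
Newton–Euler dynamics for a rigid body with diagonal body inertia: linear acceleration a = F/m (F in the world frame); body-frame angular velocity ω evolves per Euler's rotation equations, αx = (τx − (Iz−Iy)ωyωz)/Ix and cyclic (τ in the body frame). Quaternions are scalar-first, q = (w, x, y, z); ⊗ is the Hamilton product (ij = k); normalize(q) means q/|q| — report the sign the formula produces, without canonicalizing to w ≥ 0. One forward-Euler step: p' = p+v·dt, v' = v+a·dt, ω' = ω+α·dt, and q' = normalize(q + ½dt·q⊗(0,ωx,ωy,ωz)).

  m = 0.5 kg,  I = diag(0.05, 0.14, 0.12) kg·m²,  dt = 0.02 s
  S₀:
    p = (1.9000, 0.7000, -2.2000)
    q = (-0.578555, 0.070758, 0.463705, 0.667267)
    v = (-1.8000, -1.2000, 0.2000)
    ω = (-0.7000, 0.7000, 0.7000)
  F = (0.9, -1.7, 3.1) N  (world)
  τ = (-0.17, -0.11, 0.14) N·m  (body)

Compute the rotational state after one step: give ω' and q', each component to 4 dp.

gyro term ω×Iω = (-0.0098, 0.0343, -0.0441)
angular accel α = (-3.2040, -1.0307, 1.5342)
new body rate ω' = (-0.7641, 0.6794, 0.7307)
2q̇ = q⊗(0,ω) = (-0.7421498, 0.2624951, -0.9216060, -0.0308644)
q + ½dt·q⊗(0,ω), renormalized = (-0.5859, 0.0734, 0.4545, 0.6669)

ω' = (-0.7641, 0.6794, 0.7307)
q' = (-0.5859, 0.0734, 0.4545, 0.6669)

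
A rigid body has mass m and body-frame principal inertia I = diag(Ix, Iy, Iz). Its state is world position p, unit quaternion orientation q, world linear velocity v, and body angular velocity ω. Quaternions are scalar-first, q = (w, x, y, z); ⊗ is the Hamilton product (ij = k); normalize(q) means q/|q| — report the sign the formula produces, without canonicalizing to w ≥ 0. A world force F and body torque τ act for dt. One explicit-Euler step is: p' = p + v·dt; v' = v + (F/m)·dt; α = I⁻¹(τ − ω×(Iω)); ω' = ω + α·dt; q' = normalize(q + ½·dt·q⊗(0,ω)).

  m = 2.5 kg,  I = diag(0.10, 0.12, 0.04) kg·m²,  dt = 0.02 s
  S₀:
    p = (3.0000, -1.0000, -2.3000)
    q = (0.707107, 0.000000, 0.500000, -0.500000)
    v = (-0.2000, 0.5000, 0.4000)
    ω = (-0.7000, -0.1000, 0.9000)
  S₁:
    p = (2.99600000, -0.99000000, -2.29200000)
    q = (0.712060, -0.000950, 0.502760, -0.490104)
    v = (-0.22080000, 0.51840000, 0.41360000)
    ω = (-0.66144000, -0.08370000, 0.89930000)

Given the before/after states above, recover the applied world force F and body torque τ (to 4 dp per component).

F = (-2.6000, 2.3000, 1.7000)
τ = (0.2000, 0.0600, 0.0000)

v₁ − v₀ = (-0.02080000, 0.01840000, 0.01360000)
m·(v₁−v₀)/dt = (-2.6000, 2.3000, 1.7000)
Δω = ω₁−ω₀ = (0.03856000, 0.01630000, -0.00070000)
precession coupling = (0.0072, -0.0378, 0.0014)
applied torque τ = (0.2000, 0.0600, 0.0000)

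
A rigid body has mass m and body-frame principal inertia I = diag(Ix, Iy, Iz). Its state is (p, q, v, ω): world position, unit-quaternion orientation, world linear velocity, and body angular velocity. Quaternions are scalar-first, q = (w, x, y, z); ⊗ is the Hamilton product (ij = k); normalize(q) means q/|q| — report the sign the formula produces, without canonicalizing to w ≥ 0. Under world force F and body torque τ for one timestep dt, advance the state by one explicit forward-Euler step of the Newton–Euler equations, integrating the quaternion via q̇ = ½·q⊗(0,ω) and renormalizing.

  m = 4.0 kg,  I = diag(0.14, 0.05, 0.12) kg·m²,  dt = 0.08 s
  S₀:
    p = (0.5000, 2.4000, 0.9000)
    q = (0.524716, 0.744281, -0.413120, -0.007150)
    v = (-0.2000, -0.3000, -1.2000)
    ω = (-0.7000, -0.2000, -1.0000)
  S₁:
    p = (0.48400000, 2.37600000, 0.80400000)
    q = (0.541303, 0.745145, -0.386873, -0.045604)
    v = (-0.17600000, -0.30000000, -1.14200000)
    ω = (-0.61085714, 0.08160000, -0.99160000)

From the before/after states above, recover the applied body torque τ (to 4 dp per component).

τ = (0.1700, 0.1900, 0.0000)

rate change Δω = (0.08914286, 0.28160000, 0.00840000)
I·α + gyro = (0.1700, 0.1900, 0.0000)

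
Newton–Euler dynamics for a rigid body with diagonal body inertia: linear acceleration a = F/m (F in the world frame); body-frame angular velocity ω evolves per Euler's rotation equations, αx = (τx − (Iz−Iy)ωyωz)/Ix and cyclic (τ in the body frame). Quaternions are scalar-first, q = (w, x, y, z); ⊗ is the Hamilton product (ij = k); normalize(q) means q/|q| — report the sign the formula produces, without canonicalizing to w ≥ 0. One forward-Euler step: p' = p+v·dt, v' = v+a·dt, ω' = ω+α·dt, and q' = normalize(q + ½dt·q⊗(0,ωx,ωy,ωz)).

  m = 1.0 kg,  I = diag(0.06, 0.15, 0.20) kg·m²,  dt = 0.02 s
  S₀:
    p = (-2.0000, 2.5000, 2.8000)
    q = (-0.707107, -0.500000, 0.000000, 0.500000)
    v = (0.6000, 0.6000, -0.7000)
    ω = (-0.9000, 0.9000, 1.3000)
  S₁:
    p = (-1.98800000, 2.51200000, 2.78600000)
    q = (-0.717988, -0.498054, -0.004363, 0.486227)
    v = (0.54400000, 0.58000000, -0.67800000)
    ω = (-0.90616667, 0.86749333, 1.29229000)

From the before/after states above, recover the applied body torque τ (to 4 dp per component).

rate change Δω = (-0.00616667, -0.03250667, -0.00771000)
applied torque τ = (0.0400, -0.0800, -0.1500)

τ = (0.0400, -0.0800, -0.1500)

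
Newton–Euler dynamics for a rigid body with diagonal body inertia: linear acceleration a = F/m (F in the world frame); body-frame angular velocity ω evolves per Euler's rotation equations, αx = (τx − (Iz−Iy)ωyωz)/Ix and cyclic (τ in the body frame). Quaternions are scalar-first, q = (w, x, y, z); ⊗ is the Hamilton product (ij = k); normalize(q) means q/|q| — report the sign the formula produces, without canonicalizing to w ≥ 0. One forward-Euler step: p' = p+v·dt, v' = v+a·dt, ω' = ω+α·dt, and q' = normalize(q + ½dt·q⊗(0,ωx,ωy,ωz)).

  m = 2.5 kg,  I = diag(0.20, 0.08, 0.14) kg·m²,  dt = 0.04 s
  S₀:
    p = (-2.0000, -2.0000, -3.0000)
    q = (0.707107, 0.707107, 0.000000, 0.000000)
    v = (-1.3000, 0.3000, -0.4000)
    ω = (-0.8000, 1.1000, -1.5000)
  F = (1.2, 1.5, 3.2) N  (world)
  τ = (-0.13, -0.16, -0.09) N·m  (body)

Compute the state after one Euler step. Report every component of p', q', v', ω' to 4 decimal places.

p' = (-2.0520, -1.9880, -3.0160)
q' = (0.7178, 0.6952, 0.0367, -0.0057)
v' = (-1.2808, 0.3240, -0.3488)
ω' = (-0.8062, 0.9840, -1.5559)

p + v·dt = (-2.0520, -1.9880, -3.0160)
v' = v + a·dt = (-1.2808, 0.3240, -0.3488)
precession coupling ω×(Iω) = (-0.0990, 0.0720, 0.1056)
angular accel α = (-0.1550, -2.9000, -1.3971)
ω' = ω + α·dt = (-0.8062, 0.9840, -1.5559)
q⊗(0,ω) = (0.5656856, -0.5656856, 1.8384782, -0.2828428)
q' = normalize(q + ½dt·q⊗(0,ω)) = (0.7178, 0.6952, 0.0367, -0.0057)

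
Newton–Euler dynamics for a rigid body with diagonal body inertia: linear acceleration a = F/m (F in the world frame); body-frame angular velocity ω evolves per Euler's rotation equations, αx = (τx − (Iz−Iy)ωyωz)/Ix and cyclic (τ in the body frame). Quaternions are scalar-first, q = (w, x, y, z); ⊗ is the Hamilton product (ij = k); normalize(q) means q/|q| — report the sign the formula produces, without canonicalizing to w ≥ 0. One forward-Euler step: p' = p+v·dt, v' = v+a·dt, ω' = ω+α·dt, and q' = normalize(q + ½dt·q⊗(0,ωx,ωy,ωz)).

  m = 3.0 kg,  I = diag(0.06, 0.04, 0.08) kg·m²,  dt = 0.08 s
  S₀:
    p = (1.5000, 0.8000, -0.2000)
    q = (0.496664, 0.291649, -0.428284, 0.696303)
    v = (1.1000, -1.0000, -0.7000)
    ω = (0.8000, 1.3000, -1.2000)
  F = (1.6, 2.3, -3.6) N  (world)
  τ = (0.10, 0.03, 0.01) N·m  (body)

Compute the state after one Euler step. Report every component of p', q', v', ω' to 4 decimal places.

p' = (1.5880, 0.7200, -0.2560)
q' = (0.5414, 0.2910, -0.3651, 0.6992)
v' = (1.1427, -0.9387, -0.7960)
ω' = (1.0165, 1.3216, -1.1692)

linear accel F/m = (0.5333, 0.7667, -1.2000)
p' = p + v·dt = (1.5880, 0.7200, -0.2560)
v' = v + a·dt = (1.1427, -0.9387, -0.7960)
gyro term ω×Iω = (-0.0624, 0.0192, -0.0208)
(τ − ω×Iω)/I = (2.7067, 0.2700, 0.3850)
new body rate ω' = (1.0165, 1.3216, -1.1692)
q⊗(0,ω) = (1.1590136, 0.0060781, 1.5526844, 0.1257741)
updated quaternion q' = (0.5414, 0.2910, -0.3651, 0.6992)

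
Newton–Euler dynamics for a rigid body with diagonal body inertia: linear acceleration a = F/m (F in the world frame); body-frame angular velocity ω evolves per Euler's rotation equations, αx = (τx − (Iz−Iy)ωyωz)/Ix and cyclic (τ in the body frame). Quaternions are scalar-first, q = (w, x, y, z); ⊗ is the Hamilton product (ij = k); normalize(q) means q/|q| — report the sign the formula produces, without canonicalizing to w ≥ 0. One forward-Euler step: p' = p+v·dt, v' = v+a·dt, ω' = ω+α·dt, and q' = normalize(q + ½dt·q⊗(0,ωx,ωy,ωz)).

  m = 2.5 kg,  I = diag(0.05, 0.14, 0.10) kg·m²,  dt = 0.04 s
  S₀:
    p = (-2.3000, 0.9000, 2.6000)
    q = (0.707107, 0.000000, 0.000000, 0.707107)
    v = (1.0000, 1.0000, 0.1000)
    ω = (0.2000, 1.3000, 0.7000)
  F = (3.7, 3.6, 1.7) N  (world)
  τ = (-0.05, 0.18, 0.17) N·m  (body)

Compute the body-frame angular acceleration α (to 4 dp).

α = (-0.2720, 1.3357, 1.4660)

precession coupling ω×(Iω) = (-0.0364, -0.0070, 0.0234)
α = I⁻¹(τ − ω×Iω) = (-0.2720, 1.3357, 1.4660)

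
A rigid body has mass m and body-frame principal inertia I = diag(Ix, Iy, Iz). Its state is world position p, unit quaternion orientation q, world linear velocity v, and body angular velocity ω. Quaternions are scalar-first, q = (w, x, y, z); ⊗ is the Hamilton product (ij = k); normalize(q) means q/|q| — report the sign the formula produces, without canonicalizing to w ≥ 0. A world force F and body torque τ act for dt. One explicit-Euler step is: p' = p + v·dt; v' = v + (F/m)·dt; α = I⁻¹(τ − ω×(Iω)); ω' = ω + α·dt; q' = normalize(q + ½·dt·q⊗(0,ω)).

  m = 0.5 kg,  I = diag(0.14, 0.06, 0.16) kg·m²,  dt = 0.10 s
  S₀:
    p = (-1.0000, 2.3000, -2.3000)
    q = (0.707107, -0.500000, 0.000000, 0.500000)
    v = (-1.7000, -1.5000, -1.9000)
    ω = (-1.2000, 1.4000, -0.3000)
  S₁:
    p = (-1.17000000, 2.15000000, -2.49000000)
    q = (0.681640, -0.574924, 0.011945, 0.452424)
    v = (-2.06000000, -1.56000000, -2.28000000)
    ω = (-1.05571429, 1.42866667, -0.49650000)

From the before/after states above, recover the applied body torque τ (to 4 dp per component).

Δω = ω₁−ω₀ = (0.14428571, 0.02866667, -0.19650000)
τ = I·(Δω/dt) + ω₀×(Iω₀) = (0.1600, 0.0100, -0.1800)

τ = (0.1600, 0.0100, -0.1800)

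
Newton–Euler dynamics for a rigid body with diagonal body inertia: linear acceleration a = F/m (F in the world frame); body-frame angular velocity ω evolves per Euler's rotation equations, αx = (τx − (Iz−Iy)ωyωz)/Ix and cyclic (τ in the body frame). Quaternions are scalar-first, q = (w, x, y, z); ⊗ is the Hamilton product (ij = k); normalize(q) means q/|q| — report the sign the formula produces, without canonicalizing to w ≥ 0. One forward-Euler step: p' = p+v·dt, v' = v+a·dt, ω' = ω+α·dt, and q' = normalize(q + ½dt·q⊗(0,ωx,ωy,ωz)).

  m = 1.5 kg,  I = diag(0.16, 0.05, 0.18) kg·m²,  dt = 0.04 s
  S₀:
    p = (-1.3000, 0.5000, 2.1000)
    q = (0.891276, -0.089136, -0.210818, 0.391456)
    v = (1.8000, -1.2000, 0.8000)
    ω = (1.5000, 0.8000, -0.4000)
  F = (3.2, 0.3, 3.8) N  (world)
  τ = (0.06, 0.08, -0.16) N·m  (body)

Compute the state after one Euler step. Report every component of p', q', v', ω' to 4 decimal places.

a = (2.1333, 0.2000, 2.5333)
p + v·dt = (-1.2280, 0.4520, 2.1320)
v + (F/m)dt = (1.8853, -1.1920, 0.9013)
precession coupling ω×(Iω) = (-0.0416, 0.0120, -0.1320)
α = I⁻¹(τ − ω×Iω) = (0.6350, 1.3600, -0.1556)
ω' = ω + α·dt = (1.5254, 0.8544, -0.4062)
q⊗(0,ω) = (0.4589408, 1.1080764, 1.2645504, -0.1115922)
q' = normalize(q + ½dt·q⊗(0,ω)) = (0.8999, -0.0669, -0.1854, 0.3890)

p' = (-1.2280, 0.4520, 2.1320)
q' = (0.8999, -0.0669, -0.1854, 0.3890)
v' = (1.8853, -1.1920, 0.9013)
ω' = (1.5254, 0.8544, -0.4062)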